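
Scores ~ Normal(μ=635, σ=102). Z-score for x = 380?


z = (x - μ)/σ = (380 - 635)/102 = -2.5

z = -2.5


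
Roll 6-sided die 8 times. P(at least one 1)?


P(no 1)^8 = (5/6)^8 = 390625/1679616
P(≥1) = 1 - 390625/1679616 = 1288991/1679616

P = 1288991/1679616 ≈ 76.74%


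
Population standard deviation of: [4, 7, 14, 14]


Mean = 39/4
  (4-39/4)²=529/16
  (7-39/4)²=121/16
  (14-39/4)²=289/16
  (14-39/4)²=289/16
Σ(x-μ)² = 307/4
σ² = (307/4)/4 = 307/16

σ = √(307/16) ≈ 4.3804


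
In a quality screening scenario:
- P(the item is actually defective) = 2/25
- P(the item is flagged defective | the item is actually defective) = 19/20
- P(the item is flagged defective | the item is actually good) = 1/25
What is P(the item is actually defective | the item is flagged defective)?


Using Bayes' theorem:
P(A|B) = P(B|A)·P(A) / P(B)

P(the item is flagged defective) = 19/20 × 2/25 + 1/25 × 23/25
= 19/250 + 23/625 = 141/1250

P(the item is actually defective|the item is flagged defective) = (19/250) / (141/1250) = 95/141

P(the item is actually defective|the item is flagged defective) = 95/141 ≈ 67.38%


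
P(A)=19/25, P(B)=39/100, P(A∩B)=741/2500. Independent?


P(A)×P(B) = 741/2500
P(A∩B) = 741/2500
Equal ✓ → Independent

Yes, independent


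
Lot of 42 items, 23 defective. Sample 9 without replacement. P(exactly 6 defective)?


Hypergeometric: C(23,6)×C(19,3)/C(42,9)
= 100947×969/445891810 = 43263/197210

P(X=6) = 43263/197210 ≈ 21.94%


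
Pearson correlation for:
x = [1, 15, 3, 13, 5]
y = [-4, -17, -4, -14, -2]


n=5, Σx=37, Σy=-41, Σxy=-463, Σx²=429, Σy²=521
r = (5×(-463) - 37×(-41))/√((5×429 - 37²)(5×521 - (-41)²))
= -798/√(776×924) = -798/√717024 ≈ -798/846.7727 ≈ -0.9424

r ≈ -0.9424


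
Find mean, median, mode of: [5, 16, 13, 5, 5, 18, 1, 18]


Sorted: [1, 5, 5, 5, 13, 16, 18, 18]
Mean = 81/8
Median = 9
Freq: {5: 3, 16: 1, 13: 1, 18: 2, 1: 1}
Mode: [5]

Mean=81/8, Median=9, Mode=5


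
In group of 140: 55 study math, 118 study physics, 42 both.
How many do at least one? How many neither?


|A∪B| = 55+118-42 = 131
Neither = 140-131 = 9

At least one: 131; Neither: 9


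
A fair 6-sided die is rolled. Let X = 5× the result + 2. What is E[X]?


E[die] = (1+6)/2 = 7/2
E[X] = 5×7/2 + 2 = 39/2

E[X] = 39/2


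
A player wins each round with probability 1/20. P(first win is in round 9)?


Geometric: P(X=9) = (1-p)^(k-1)×p = (19/20)^8×1/20 = 16983563041/512000000000

P(X=9) = 16983563041/512000000000 ≈ 3.32%


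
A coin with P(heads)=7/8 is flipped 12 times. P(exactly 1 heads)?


Binomial: P(X=1) = C(12,1)×p^1×(1-p)^11
= 12 × 7/8 × 1/8589934592 = 21/17179869184

P(X=1) = 21/17179869184 ≈ 0.00%


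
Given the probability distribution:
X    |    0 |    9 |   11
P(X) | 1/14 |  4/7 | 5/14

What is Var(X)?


E[X] = 127/14
E[X²] = 179/2
Var(X) = E[X²] - (E[X])² = 179/2 - 16129/196 = 1413/196

Var(X) = 1413/196 ≈ 7.2092


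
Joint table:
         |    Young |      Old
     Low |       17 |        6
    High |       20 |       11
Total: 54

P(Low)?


P(Low) = (17+6)/54 = 23/54

P(Low) = 23/54 ≈ 42.59%


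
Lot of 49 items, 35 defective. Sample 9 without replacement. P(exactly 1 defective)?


Hypergeometric: C(35,1)×C(14,8)/C(49,9)
= 35×3003/2054455634 = 195/3811606

P(X=1) = 195/3811606 ≈ 0.01%


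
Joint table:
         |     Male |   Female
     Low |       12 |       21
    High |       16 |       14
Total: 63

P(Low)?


P(Low) = (12+21)/63 = 33/63 = 11/21

P(Low) = 11/21 ≈ 52.38%


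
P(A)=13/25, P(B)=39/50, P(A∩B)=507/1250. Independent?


P(A)×P(B) = 507/1250
P(A∩B) = 507/1250
Equal ✓ → Independent

Yes, independent


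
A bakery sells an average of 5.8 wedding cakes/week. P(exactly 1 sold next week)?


Poisson(λ=5.8): P(X=1) = e^(-λ)×λ^k/k!
= e^(-5.8) × 5.8^1 / 1!
≈ 0.003027554745 × 5.8 / 1 ≈ 0.017560

P(X=1) ≈ 0.017560 ≈ 1.76%


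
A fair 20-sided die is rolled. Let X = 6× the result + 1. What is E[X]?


E[die] = (1+20)/2 = 21/2
E[X] = 6×21/2 + 1 = 64

E[X] = 64


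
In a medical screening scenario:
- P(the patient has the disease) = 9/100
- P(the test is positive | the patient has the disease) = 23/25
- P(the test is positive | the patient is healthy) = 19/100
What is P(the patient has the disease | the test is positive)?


Using Bayes' theorem:
P(A|B) = P(B|A)·P(A) / P(B)

P(the test is positive) = 23/25 × 9/100 + 19/100 × 91/100
= 207/2500 + 1729/10000 = 2557/10000

P(the patient has the disease|the test is positive) = (207/2500) / (2557/10000) = 828/2557

P(the patient has the disease|the test is positive) = 828/2557 ≈ 32.38%


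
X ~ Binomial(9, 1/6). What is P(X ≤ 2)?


P(X ≤ 2) = Σ P(X=i) for i=0..2
P(X=0) = 1953125/10077696
P(X=1) = 390625/1119744
P(X=2) = 78125/279936
Sum = 4140625/5038848

P(X ≤ 2) = 4140625/5038848 ≈ 82.17%


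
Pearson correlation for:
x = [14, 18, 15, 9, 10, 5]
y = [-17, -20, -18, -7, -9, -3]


n=6, Σx=71, Σy=-74, Σxy=-1036, Σx²=951, Σy²=1152
r = (6×(-1036) - 71×(-74))/√((6×951 - 71²)(6×1152 - (-74)²))
= -962/√(665×1436) = -962/√954940 ≈ -962/977.2103 ≈ -0.9844

r ≈ -0.9844


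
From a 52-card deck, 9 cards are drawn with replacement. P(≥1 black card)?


P(not a black card) = 26/52 = 1/2
P(none in 9 draws) = (1/2)^9 = 1/512
P(≥1 black card) = 1 - 1/512 = 511/512

P = 511/512 ≈ 99.80%


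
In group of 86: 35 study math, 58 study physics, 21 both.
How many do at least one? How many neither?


|A∪B| = 35+58-21 = 72
Neither = 86-72 = 14

At least one: 72; Neither: 14


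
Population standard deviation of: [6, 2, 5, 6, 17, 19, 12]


Mean = 67/7
  (6-67/7)²=625/49
  (2-67/7)²=2809/49
  (5-67/7)²=1024/49
  (6-67/7)²=625/49
  (17-67/7)²=2704/49
  (19-67/7)²=4356/49
  (12-67/7)²=289/49
Σ(x-μ)² = 1776/7
σ² = (1776/7)/7 = 1776/49

σ = √(1776/49) ≈ 6.0204


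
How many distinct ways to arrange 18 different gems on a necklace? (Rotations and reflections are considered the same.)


Free circular arrangements: rotations and reflections both identified.
(n-1)!/2 = 17!/2 = 355687428096000/2 = 177843714048000

177843714048000


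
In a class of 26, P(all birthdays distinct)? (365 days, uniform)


P(all different) = Π(365-i)/365 for i=0..25
= (365/365)×(364/365)×...×(340/365)
= 0.401759

P ≈ 0.4018 ≈ 40.18%


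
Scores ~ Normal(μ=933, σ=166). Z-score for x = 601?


z = (x - μ)/σ = (601 - 933)/166 = -2.0

z = -2.0


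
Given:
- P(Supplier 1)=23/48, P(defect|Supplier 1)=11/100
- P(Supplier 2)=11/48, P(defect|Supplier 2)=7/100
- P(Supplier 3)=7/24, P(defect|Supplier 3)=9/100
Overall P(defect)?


P(B) = Σ P(B|Aᵢ)×P(Aᵢ)
  11/100×23/48 = 253/4800
  7/100×11/48 = 77/4800
  9/100×7/24 = 21/800
Sum = 19/200

P(defect) = 19/200 ≈ 9.50%


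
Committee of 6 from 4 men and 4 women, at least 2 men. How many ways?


Count by #men:
  2M,4W: C(4,2)×C(4,4)=6
  3M,3W: C(4,3)×C(4,3)=16
  4M,2W: C(4,4)×C(4,2)=6
Total = 28

28


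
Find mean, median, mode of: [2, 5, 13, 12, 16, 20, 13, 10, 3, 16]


Sorted: [2, 3, 5, 10, 12, 13, 13, 16, 16, 20]
Mean = 110/10 = 11
Median = 25/2
Freq: {2: 1, 5: 1, 13: 2, 12: 1, 16: 2, 20: 1, 10: 1, 3: 1}
Mode: [13, 16]

Mean=11, Median=25/2, Mode=[13, 16]


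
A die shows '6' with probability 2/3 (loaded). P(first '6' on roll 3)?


Geometric: P(X=3) = (1-p)^(k-1)×p = (1/3)^2×2/3 = 2/27

P(X=3) = 2/27 ≈ 7.41%


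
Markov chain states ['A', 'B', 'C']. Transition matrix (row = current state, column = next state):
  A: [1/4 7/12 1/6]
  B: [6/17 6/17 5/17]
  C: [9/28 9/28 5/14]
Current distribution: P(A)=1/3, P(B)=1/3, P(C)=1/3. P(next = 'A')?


P(next=A) = Σᵢ P(now=i)×P(i→A)
= 1/3×1/4 + 1/3×6/17 + 1/3×9/28
= 1/12 + 2/17 + 3/28 = 110/357

P = 110/357 ≈ 0.3081


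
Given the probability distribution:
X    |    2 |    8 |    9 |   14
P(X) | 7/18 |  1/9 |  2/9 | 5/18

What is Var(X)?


E[X] = 68/9
E[X²] = 730/9
Var(X) = E[X²] - (E[X])² = 730/9 - 4624/81 = 1946/81

Var(X) = 1946/81 ≈ 24.0247


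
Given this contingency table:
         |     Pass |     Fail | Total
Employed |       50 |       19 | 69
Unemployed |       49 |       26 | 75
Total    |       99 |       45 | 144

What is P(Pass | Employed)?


P(Pass | Employed) = 50/(50+19) = 50/69

P(Pass|Employed) = 50/69 ≈ 72.46%


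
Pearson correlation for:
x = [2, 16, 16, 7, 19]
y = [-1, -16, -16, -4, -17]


n=5, Σx=60, Σy=-54, Σxy=-865, Σx²=926, Σy²=818
r = (5×(-865) - 60×(-54))/√((5×926 - 60²)(5×818 - (-54)²))
= -1085/√(1030×1174) = -1085/√1209220 ≈ -1085/1099.6454 ≈ -0.9867

r ≈ -0.9867


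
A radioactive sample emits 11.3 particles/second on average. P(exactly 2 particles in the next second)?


Poisson(λ=11.3): P(X=2) = e^(-λ)×λ^k/k!
= e^(-11.3) × 11.3^2 / 2!
≈ 1.237292426e-05 × 127.69 / 2 ≈ 0.000790

P(X=2) ≈ 0.000790 ≈ 0.08%


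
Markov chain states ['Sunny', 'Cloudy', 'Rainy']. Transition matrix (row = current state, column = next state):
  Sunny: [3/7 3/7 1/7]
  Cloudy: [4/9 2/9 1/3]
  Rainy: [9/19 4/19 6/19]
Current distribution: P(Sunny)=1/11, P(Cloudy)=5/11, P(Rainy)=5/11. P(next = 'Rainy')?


P(next=Rainy) = Σᵢ P(now=i)×P(i→Rainy)
= 1/11×1/7 + 5/11×1/3 + 5/11×6/19
= 1/77 + 5/33 + 30/209 = 1352/4389

P = 1352/4389 ≈ 0.3080


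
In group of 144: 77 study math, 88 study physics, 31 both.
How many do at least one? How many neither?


|A∪B| = 77+88-31 = 134
Neither = 144-134 = 10

At least one: 134; Neither: 10


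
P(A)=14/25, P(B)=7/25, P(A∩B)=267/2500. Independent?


P(A)×P(B) = 98/625
P(A∩B) = 267/2500
Not equal → NOT independent

No, not independent


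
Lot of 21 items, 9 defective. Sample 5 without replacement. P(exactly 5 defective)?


Hypergeometric: C(9,5)×C(12,0)/C(21,5)
= 126×1/20349 = 2/323

P(X=5) = 2/323 ≈ 0.62%


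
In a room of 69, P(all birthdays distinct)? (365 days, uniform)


P(all different) = Π(365-i)/365 for i=0..68
= (365/365)×(364/365)×...×(297/365)
= 0.001036

P ≈ 0.0010 ≈ 0.10%


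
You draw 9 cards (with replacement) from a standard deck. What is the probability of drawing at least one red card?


P(not a red card) = 26/52 = 1/2
P(none in 9 draws) = (1/2)^9 = 1/512
P(≥1 red card) = 1 - 1/512 = 511/512

P = 511/512 ≈ 99.80%


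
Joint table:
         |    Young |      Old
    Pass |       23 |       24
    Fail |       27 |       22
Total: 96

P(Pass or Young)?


P(Pass∨Young) = P(Pass) + P(Young) - P(Pass∧Young)
= (47 + 50 - 23)/96 = 74/96 = 37/48

P = 37/48 ≈ 77.08%


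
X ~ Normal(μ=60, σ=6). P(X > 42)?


z = (42-60)/6 = -3.0
P(X > 42) = 1 - P(Z ≤ -3.0) = 1 - 0.0013 = 0.9987

P(X > 42) ≈ 0.9987


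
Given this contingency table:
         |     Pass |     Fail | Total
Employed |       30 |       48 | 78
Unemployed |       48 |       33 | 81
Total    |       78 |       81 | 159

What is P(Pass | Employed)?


P(Pass | Employed) = 30/(30+48) = 30/78 = 5/13

P(Pass|Employed) = 5/13 ≈ 38.46%


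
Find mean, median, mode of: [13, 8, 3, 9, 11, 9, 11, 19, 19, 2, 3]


Sorted: [2, 3, 3, 8, 9, 9, 11, 11, 13, 19, 19]
Mean = 107/11
Median = 9
Freq: {13: 1, 8: 1, 3: 2, 9: 2, 11: 2, 19: 2, 2: 1}
Mode: [3, 9, 11, 19]

Mean=107/11, Median=9, Mode=[3, 9, 11, 19]


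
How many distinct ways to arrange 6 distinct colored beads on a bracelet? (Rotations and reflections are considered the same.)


Free circular arrangements: rotations and reflections both identified.
(n-1)!/2 = 5!/2 = 120/2 = 60

60


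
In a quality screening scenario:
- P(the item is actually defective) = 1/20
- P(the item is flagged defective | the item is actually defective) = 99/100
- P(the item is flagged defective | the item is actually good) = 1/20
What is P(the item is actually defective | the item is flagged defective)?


Using Bayes' theorem:
P(A|B) = P(B|A)·P(A) / P(B)

P(the item is flagged defective) = 99/100 × 1/20 + 1/20 × 19/20
= 99/2000 + 19/400 = 97/1000

P(the item is actually defective|the item is flagged defective) = (99/2000) / (97/1000) = 99/194

P(the item is actually defective|the item is flagged defective) = 99/194 ≈ 51.03%


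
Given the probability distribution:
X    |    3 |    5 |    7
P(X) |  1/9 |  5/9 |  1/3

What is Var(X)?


E[X] = 49/9
E[X²] = 281/9
Var(X) = E[X²] - (E[X])² = 281/9 - 2401/81 = 128/81

Var(X) = 128/81 ≈ 1.5802


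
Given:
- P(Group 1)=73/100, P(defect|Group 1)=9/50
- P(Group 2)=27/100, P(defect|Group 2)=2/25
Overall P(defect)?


P(B) = Σ P(B|Aᵢ)×P(Aᵢ)
  9/50×73/100 = 657/5000
  2/25×27/100 = 27/1250
Sum = 153/1000

P(defect) = 153/1000 ≈ 15.30%


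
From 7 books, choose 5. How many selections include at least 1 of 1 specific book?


Complement: C(7,5) - C(6,5) = 21 - 6 = 15

15


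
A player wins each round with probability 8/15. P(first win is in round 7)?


Geometric: P(X=7) = (1-p)^(k-1)×p = (7/15)^6×8/15 = 941192/170859375

P(X=7) = 941192/170859375 ≈ 0.55%


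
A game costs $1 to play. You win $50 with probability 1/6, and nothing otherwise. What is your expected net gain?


E[gain] = (50-1)×1/6 + (-1)×5/6
= 49/6 - 5/6 = 22/3

Expected net gain = $22/3 ≈ $7.33


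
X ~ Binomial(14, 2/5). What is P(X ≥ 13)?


P(X ≥ 13) = Σ P(X=i) for i=13..14
P(X=13) = 344064/6103515625
P(X=14) = 16384/6103515625
Sum = 360448/6103515625

P(X ≥ 13) = 360448/6103515625 ≈ 0.01%


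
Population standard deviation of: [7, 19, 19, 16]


Mean = 61/4
  (7-61/4)²=1089/16
  (19-61/4)²=225/16
  (19-61/4)²=225/16
  (16-61/4)²=9/16
Σ(x-μ)² = 387/4
σ² = (387/4)/4 = 387/16

σ = √(387/16) ≈ 4.9181


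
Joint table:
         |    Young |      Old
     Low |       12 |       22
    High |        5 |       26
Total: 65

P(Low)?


P(Low) = (12+22)/65 = 34/65

P(Low) = 34/65 ≈ 52.31%


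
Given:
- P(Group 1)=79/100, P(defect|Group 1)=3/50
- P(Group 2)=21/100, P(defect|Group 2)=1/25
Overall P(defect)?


P(B) = Σ P(B|Aᵢ)×P(Aᵢ)
  3/50×79/100 = 237/5000
  1/25×21/100 = 21/2500
Sum = 279/5000

P(defect) = 279/5000 ≈ 5.58%


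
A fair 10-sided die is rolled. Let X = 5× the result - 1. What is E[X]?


E[die] = (1+10)/2 = 11/2
E[X] = 5×11/2 - 1 = 53/2

E[X] = 53/2


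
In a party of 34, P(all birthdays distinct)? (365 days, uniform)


P(all different) = Π(365-i)/365 for i=0..33
= (365/365)×(364/365)×...×(332/365)
= 0.204683

P ≈ 0.2047 ≈ 20.47%


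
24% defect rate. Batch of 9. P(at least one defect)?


P(all good) = (19/25)^9 = 322687697779/3814697265625
P(≥1 defect) = 3492009567846/3814697265625

P = 3492009567846/3814697265625 ≈ 91.54%


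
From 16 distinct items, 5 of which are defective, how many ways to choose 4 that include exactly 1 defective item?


Choose 1 of the 5 defective items and 3 of the other 11 items:
C(5,1)×C(11,3) = 5×165 = 825

825


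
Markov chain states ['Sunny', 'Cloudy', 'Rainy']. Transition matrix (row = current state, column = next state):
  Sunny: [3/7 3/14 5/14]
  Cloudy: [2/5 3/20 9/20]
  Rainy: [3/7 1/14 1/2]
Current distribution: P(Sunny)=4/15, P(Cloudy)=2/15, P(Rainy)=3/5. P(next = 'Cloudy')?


P(next=Cloudy) = Σᵢ P(now=i)×P(i→Cloudy)
= 4/15×3/14 + 2/15×3/20 + 3/5×1/14
= 2/35 + 1/50 + 3/70 = 3/25

P = 3/25 ≈ 0.1200


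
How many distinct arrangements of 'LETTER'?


Letters: 6, freq: {'L': 1, 'E': 2, 'T': 2, 'R': 1}
6!/(1!×2!×2!×1!) = 720/4 = 180

180


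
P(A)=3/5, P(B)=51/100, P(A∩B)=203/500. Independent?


P(A)×P(B) = 153/500
P(A∩B) = 203/500
Not equal → NOT independent

No, not independent


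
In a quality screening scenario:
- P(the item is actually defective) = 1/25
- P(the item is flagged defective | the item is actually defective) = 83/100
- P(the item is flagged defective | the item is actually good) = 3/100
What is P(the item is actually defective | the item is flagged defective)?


Using Bayes' theorem:
P(A|B) = P(B|A)·P(A) / P(B)

P(the item is flagged defective) = 83/100 × 1/25 + 3/100 × 24/25
= 83/2500 + 18/625 = 31/500

P(the item is actually defective|the item is flagged defective) = (83/2500) / (31/500) = 83/155

P(the item is actually defective|the item is flagged defective) = 83/155 ≈ 53.55%


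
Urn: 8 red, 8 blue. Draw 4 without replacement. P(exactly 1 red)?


Hypergeometric: C(8,1)×C(8,3)/C(16,4)
= 8×56/1820 = 16/65

P(X=1) = 16/65 ≈ 24.62%


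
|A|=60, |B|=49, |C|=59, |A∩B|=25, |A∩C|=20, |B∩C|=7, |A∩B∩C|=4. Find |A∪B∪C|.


|A∪B∪C| = 60+49+59-25-20-7+4 = 120

|A∪B∪C| = 120


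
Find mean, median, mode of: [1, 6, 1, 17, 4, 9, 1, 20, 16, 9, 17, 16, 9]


Sorted: [1, 1, 1, 4, 6, 9, 9, 9, 16, 16, 17, 17, 20]
Mean = 126/13
Median = 9
Freq: {1: 3, 6: 1, 17: 2, 4: 1, 9: 3, 20: 1, 16: 2}
Mode: [1, 9]

Mean=126/13, Median=9, Mode=[1, 9]


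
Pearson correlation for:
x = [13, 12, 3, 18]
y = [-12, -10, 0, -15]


n=4, Σx=46, Σy=-37, Σxy=-546, Σx²=646, Σy²=469
r = (4×(-546) - 46×(-37))/√((4×646 - 46²)(4×469 - (-37)²))
= -482/√(468×507) = -482/√237276 ≈ -482/487.1098 ≈ -0.9895

r ≈ -0.9895


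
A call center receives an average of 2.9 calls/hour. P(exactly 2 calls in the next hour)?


Poisson(λ=2.9): P(X=2) = e^(-λ)×λ^k/k!
= e^(-2.9) × 2.9^2 / 2!
≈ 0.05502322006 × 8.41 / 2 ≈ 0.231373

P(X=2) ≈ 0.231373 ≈ 23.14%


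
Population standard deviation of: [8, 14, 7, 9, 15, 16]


Mean = 69/6 = 23/2
  (8-23/2)²=49/4
  (14-23/2)²=25/4
  (7-23/2)²=81/4
  (9-23/2)²=25/4
  (15-23/2)²=49/4
  (16-23/2)²=81/4
Σ(x-μ)² = 155/2
σ² = (155/2)/6 = 155/12

σ = √(155/12) ≈ 3.5940


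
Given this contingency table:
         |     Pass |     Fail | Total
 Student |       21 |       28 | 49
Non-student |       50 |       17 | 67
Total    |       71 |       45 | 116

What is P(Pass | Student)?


P(Pass | Student) = 21/(21+28) = 21/49 = 3/7

P(Pass|Student) = 3/7 ≈ 42.86%


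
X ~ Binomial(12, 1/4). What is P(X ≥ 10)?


P(X ≥ 10) = Σ P(X=i) for i=10..12
P(X=10) = 297/8388608
P(X=11) = 9/4194304
P(X=12) = 1/16777216
Sum = 631/16777216

P(X ≥ 10) = 631/16777216 ≈ 0.00%


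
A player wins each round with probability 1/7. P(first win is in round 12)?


Geometric: P(X=12) = (1-p)^(k-1)×p = (6/7)^11×1/7 = 362797056/13841287201

P(X=12) = 362797056/13841287201 ≈ 2.62%


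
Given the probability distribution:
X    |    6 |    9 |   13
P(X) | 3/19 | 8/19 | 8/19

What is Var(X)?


E[X] = 194/19
E[X²] = 2108/19
Var(X) = E[X²] - (E[X])² = 2108/19 - 37636/361 = 2416/361

Var(X) = 2416/361 ≈ 6.6925


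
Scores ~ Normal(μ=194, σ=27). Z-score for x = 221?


z = (x - μ)/σ = (221 - 194)/27 = 1.0

z = 1.0


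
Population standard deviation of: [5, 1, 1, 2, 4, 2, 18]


Mean = 33/7
  (5-33/7)²=4/49
  (1-33/7)²=676/49
  (1-33/7)²=676/49
  (2-33/7)²=361/49
  (4-33/7)²=25/49
  (2-33/7)²=361/49
  (18-33/7)²=8649/49
Σ(x-μ)² = 1536/7
σ² = (1536/7)/7 = 1536/49

σ = √(1536/49) ≈ 5.5988


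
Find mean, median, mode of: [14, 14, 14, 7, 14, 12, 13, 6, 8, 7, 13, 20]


Sorted: [6, 7, 7, 8, 12, 13, 13, 14, 14, 14, 14, 20]
Mean = 142/12 = 71/6
Median = 13
Freq: {14: 4, 7: 2, 12: 1, 13: 2, 6: 1, 8: 1, 20: 1}
Mode: [14]

Mean=71/6, Median=13, Mode=14


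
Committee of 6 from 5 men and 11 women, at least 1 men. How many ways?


Count by #men:
  1M,5W: C(5,1)×C(11,5)=2310
  2M,4W: C(5,2)×C(11,4)=3300
  3M,3W: C(5,3)×C(11,3)=1650
  4M,2W: C(5,4)×C(11,2)=275
  5M,1W: C(5,5)×C(11,1)=11
Total = 7546

7546


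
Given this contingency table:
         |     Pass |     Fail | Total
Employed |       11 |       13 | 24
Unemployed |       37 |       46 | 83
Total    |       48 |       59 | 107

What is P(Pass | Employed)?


P(Pass | Employed) = 11/(11+13) = 11/24

P(Pass|Employed) = 11/24 ≈ 45.83%


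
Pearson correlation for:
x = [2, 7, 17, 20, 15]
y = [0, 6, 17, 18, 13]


n=5, Σx=61, Σy=54, Σxy=886, Σx²=967, Σy²=818
r = (5×886 - 61×54)/√((5×967 - 61²)(5×818 - 54²))
= 1136/√(1114×1174) = 1136/√1307836 ≈ 1136/1143.6066 ≈ 0.9933

r ≈ 0.9933


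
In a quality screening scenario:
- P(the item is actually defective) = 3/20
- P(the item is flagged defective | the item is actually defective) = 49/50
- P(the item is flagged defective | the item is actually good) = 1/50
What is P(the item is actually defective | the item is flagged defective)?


Using Bayes' theorem:
P(A|B) = P(B|A)·P(A) / P(B)

P(the item is flagged defective) = 49/50 × 3/20 + 1/50 × 17/20
= 147/1000 + 17/1000 = 41/250

P(the item is actually defective|the item is flagged defective) = (147/1000) / (41/250) = 147/164

P(the item is actually defective|the item is flagged defective) = 147/164 ≈ 89.63%


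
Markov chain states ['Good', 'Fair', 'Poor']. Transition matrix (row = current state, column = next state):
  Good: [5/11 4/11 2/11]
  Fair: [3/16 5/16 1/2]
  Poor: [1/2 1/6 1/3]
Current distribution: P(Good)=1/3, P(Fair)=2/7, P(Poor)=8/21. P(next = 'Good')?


P(next=Good) = Σᵢ P(now=i)×P(i→Good)
= 1/3×5/11 + 2/7×3/16 + 8/21×1/2
= 5/33 + 3/56 + 4/21 = 731/1848

P = 731/1848 ≈ 0.3956


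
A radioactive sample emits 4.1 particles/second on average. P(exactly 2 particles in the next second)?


Poisson(λ=4.1): P(X=2) = e^(-λ)×λ^k/k!
= e^(-4.1) × 4.1^2 / 2!
≈ 0.0165726754 × 16.81 / 2 ≈ 0.139293

P(X=2) ≈ 0.139293 ≈ 13.93%


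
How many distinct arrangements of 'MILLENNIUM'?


Letters: 10, freq: {'M': 2, 'I': 2, 'L': 2, 'E': 1, 'N': 2, 'U': 1}
10!/(2!×2!×2!×1!×2!×1!) = 3628800/16 = 226800

226800


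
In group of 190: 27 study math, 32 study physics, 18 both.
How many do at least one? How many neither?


|A∪B| = 27+32-18 = 41
Neither = 190-41 = 149

At least one: 41; Neither: 149


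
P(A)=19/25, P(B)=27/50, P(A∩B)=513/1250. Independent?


P(A)×P(B) = 513/1250
P(A∩B) = 513/1250
Equal ✓ → Independent

Yes, independent


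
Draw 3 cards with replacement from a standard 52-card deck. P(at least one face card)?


P(not a face card) = 40/52 = 10/13
P(none in 3 draws) = (10/13)^3 = 1000/2197
P(≥1 face card) = 1 - 1000/2197 = 1197/2197

P = 1197/2197 ≈ 54.48%


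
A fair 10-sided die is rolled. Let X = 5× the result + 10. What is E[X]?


E[die] = (1+10)/2 = 11/2
E[X] = 5×11/2 + 10 = 75/2

E[X] = 75/2


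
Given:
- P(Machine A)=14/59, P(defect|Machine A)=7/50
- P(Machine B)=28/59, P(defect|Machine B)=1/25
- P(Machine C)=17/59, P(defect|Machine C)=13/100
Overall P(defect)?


P(B) = Σ P(B|Aᵢ)×P(Aᵢ)
  7/50×14/59 = 49/1475
  1/25×28/59 = 28/1475
  13/100×17/59 = 221/5900
Sum = 529/5900

P(defect) = 529/5900 ≈ 8.97%


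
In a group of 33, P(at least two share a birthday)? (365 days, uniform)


P(all different) = Π(365-i)/365 for i=0..32
= 0.225028
P(match) = 1 - 0.225028 = 0.774972

P ≈ 0.7750 ≈ 77.50%


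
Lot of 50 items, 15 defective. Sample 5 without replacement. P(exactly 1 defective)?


Hypergeometric: C(15,1)×C(35,4)/C(50,5)
= 15×52360/2118760 = 2805/7567

P(X=1) = 2805/7567 ≈ 37.07%


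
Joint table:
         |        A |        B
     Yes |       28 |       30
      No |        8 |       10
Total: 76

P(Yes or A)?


P(Yes∨A) = P(Yes) + P(A) - P(Yes∧A)
= (58 + 36 - 28)/76 = 66/76 = 33/38

P = 33/38 ≈ 86.84%


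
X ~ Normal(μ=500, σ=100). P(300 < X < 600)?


z₁=(300-500)/100=-2.0, z₂=(600-500)/100=1.0
P = Φ(1.0) - Φ(-2.0) = 0.841345 - 0.022750 = 0.818595 ≈ 0.8186

P(300 < X < 600) ≈ 0.8186


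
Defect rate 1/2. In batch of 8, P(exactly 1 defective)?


Binomial: P(X=1) = C(8,1)×p^1×(1-p)^7
= 8 × 1/2 × 1/128 = 1/32

P(X=1) = 1/32 ≈ 3.12%


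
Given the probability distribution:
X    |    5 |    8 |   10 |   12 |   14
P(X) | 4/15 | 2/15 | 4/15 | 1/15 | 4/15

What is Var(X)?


E[X] = 48/5
E[X²] = 1556/15
Var(X) = E[X²] - (E[X])² = 1556/15 - 2304/25 = 868/75

Var(X) = 868/75 ≈ 11.5733


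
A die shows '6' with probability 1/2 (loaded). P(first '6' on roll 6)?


Geometric: P(X=6) = (1-p)^(k-1)×p = (1/2)^5×1/2 = 1/64

P(X=6) = 1/64 ≈ 1.56%


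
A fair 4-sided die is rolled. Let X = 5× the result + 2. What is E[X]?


E[die] = (1+4)/2 = 5/2
E[X] = 5×5/2 + 2 = 29/2

E[X] = 29/2


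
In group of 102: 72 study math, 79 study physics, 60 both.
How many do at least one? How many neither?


|A∪B| = 72+79-60 = 91
Neither = 102-91 = 11

At least one: 91; Neither: 11


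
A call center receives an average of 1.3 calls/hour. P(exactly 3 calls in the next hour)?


Poisson(λ=1.3): P(X=3) = e^(-λ)×λ^k/k!
= e^(-1.3) × 1.3^3 / 3!
≈ 0.272531793 × 2.197 / 6 ≈ 0.099792

P(X=3) ≈ 0.099792 ≈ 9.98%


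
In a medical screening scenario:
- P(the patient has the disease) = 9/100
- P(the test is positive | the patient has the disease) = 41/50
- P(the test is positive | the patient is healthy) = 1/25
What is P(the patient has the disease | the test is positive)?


Using Bayes' theorem:
P(A|B) = P(B|A)·P(A) / P(B)

P(the test is positive) = 41/50 × 9/100 + 1/25 × 91/100
= 369/5000 + 91/2500 = 551/5000

P(the patient has the disease|the test is positive) = (369/5000) / (551/5000) = 369/551

P(the patient has the disease|the test is positive) = 369/551 ≈ 66.97%


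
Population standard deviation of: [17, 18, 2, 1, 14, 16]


Mean = 68/6 = 34/3
  (17-34/3)²=289/9
  (18-34/3)²=400/9
  (2-34/3)²=784/9
  (1-34/3)²=961/9
  (14-34/3)²=64/9
  (16-34/3)²=196/9
Σ(x-μ)² = 898/3
σ² = (898/3)/6 = 449/9

σ = √(449/9) ≈ 7.0632


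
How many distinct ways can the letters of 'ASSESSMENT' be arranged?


Letters: 10, freq: {'A': 1, 'S': 4, 'E': 2, 'M': 1, 'N': 1, 'T': 1}
10!/(1!×4!×2!×1!×1!×1!) = 3628800/48 = 75600

75600


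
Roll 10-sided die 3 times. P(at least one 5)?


P(no 5)^3 = (9/10)^3 = 729/1000
P(≥1) = 1 - 729/1000 = 271/1000

P = 271/1000 ≈ 27.10%


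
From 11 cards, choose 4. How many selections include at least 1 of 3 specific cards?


Complement: C(11,4) - C(8,4) = 330 - 70 = 260

260


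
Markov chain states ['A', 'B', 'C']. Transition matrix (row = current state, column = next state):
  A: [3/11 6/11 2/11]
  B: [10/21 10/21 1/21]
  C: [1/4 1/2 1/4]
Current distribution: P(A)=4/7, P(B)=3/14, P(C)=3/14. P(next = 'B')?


P(next=B) = Σᵢ P(now=i)×P(i→B)
= 4/7×6/11 + 3/14×10/21 + 3/14×1/2
= 24/77 + 5/49 + 3/28 = 1123/2156

P = 1123/2156 ≈ 0.5209


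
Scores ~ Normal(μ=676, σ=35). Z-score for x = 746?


z = (x - μ)/σ = (746 - 676)/35 = 2.0

z = 2.0


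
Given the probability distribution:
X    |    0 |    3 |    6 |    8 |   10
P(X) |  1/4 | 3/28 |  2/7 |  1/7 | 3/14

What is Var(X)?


E[X] = 149/28
E[X²] = 1171/28
Var(X) = E[X²] - (E[X])² = 1171/28 - 22201/784 = 10587/784

Var(X) = 10587/784 ≈ 13.5038


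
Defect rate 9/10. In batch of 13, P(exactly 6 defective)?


Binomial: P(X=6) = C(13,6)×p^6×(1-p)^7
= 1716 × 531441/1000000 × 1/10000000 = 227988189/2500000000000

P(X=6) = 227988189/2500000000000 ≈ 0.01%


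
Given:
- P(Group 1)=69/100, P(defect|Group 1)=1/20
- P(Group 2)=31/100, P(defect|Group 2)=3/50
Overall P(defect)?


P(B) = Σ P(B|Aᵢ)×P(Aᵢ)
  1/20×69/100 = 69/2000
  3/50×31/100 = 93/5000
Sum = 531/10000

P(defect) = 531/10000 ≈ 5.31%


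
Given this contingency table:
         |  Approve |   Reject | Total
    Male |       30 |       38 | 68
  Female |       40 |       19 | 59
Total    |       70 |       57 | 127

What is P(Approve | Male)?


P(Approve | Male) = 30/(30+38) = 30/68 = 15/34

P(Approve|Male) = 15/34 ≈ 44.12%


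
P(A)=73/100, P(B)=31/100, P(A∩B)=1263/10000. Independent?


P(A)×P(B) = 2263/10000
P(A∩B) = 1263/10000
Not equal → NOT independent

No, not independent


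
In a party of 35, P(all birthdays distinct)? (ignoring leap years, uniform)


P(all different) = Π(365-i)/365 for i=0..34
= (365/365)×(364/365)×...×(331/365)
= 0.185617

P ≈ 0.1856 ≈ 18.56%


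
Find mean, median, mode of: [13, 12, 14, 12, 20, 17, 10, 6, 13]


Sorted: [6, 10, 12, 12, 13, 13, 14, 17, 20]
Mean = 117/9 = 13
Median = 13
Freq: {13: 2, 12: 2, 14: 1, 20: 1, 17: 1, 10: 1, 6: 1}
Mode: [12, 13]

Mean=13, Median=13, Mode=[12, 13]


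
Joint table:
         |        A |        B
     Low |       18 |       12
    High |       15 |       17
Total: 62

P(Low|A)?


P(Low|A) = 18/(18+15) = 18/33 = 6/11

P = 6/11 ≈ 54.55%


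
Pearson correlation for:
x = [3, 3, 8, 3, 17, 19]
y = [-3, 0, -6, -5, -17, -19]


n=6, Σx=53, Σy=-50, Σxy=-722, Σx²=741, Σy²=720
r = (6×(-722) - 53×(-50))/√((6×741 - 53²)(6×720 - (-50)²))
= -1682/√(1637×1820) = -1682/√2979340 ≈ -1682/1726.0765 ≈ -0.9745

r ≈ -0.9745


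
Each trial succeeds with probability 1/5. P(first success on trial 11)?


Geometric: P(X=11) = (1-p)^(k-1)×p = (4/5)^10×1/5 = 1048576/48828125

P(X=11) = 1048576/48828125 ≈ 2.15%


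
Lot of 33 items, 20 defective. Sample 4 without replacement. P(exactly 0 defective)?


Hypergeometric: C(20,0)×C(13,4)/C(33,4)
= 1×715/40920 = 13/744

P(X=0) = 13/744 ≈ 1.75%


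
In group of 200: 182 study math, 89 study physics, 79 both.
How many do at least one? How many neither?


|A∪B| = 182+89-79 = 192
Neither = 200-192 = 8

At least one: 192; Neither: 8


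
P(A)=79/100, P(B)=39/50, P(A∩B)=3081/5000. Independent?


P(A)×P(B) = 3081/5000
P(A∩B) = 3081/5000
Equal ✓ → Independent

Yes, independent


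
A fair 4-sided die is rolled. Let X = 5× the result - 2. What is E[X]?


E[die] = (1+4)/2 = 5/2
E[X] = 5×5/2 - 2 = 21/2

E[X] = 21/2


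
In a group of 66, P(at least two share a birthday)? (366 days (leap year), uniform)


P(all different) = Π(366-i)/366 for i=0..65
= 0.001939
P(match) = 1 - 0.001939 = 0.998061

P ≈ 0.9981 ≈ 99.81%


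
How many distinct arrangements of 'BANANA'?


Letters: 6, freq: {'B': 1, 'A': 3, 'N': 2}
6!/(1!×3!×2!) = 720/12 = 60

60


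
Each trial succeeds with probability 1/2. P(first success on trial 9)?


Geometric: P(X=9) = (1-p)^(k-1)×p = (1/2)^8×1/2 = 1/512

P(X=9) = 1/512 ≈ 0.20%


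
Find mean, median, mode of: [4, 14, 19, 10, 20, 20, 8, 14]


Sorted: [4, 8, 10, 14, 14, 19, 20, 20]
Mean = 109/8
Median = 14
Freq: {4: 1, 14: 2, 19: 1, 10: 1, 20: 2, 8: 1}
Mode: [14, 20]

Mean=109/8, Median=14, Mode=[14, 20]


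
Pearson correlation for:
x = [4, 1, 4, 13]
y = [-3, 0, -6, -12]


n=4, Σx=22, Σy=-21, Σxy=-192, Σx²=202, Σy²=189
r = (4×(-192) - 22×(-21))/√((4×202 - 22²)(4×189 - (-21)²))
= -306/√(324×315) = -306/√102060 ≈ -306/319.4683 ≈ -0.9578

r ≈ -0.9578


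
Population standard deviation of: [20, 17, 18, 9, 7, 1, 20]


Mean = 92/7
  (20-92/7)²=2304/49
  (17-92/7)²=729/49
  (18-92/7)²=1156/49
  (9-92/7)²=841/49
  (7-92/7)²=1849/49
  (1-92/7)²=7225/49
  (20-92/7)²=2304/49
Σ(x-μ)² = 2344/7
σ² = (2344/7)/7 = 2344/49

σ = √(2344/49) ≈ 6.9164


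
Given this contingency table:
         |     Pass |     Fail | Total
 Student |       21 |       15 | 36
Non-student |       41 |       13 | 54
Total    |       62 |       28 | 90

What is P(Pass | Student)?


P(Pass | Student) = 21/(21+15) = 21/36 = 7/12

P(Pass|Student) = 7/12 ≈ 58.33%


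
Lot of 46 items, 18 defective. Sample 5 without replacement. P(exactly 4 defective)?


Hypergeometric: C(18,4)×C(28,1)/C(46,5)
= 3060×28/1370754 = 680/10879

P(X=4) = 680/10879 ≈ 6.25%


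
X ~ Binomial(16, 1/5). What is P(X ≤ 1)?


P(X ≤ 1) = Σ P(X=i) for i=0..1
P(X=0) = 4294967296/152587890625
P(X=1) = 17179869184/152587890625
Sum = 4294967296/30517578125

P(X ≤ 1) = 4294967296/30517578125 ≈ 14.07%


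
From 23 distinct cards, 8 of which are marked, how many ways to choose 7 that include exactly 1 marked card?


Choose 1 of the 8 marked cards and 6 of the other 15 cards:
C(8,1)×C(15,6) = 8×5005 = 40040

40040


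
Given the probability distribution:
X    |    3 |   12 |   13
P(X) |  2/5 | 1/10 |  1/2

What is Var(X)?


E[X] = 89/10
E[X²] = 205/2
Var(X) = E[X²] - (E[X])² = 205/2 - 7921/100 = 2329/100

Var(X) = 2329/100 ≈ 23.2900


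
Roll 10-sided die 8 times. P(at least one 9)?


P(no 9)^8 = (9/10)^8 = 43046721/100000000
P(≥1) = 1 - 43046721/100000000 = 56953279/100000000

P = 56953279/100000000 ≈ 56.95%


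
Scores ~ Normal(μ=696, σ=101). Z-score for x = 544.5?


z = (x - μ)/σ = (544.5 - 696)/101 = -1.5

z = -1.5


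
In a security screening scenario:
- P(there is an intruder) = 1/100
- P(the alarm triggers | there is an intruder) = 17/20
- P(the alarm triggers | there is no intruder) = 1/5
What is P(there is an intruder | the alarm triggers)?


Using Bayes' theorem:
P(A|B) = P(B|A)·P(A) / P(B)

P(the alarm triggers) = 17/20 × 1/100 + 1/5 × 99/100
= 17/2000 + 99/500 = 413/2000

P(there is an intruder|the alarm triggers) = (17/2000) / (413/2000) = 17/413

P(there is an intruder|the alarm triggers) = 17/413 ≈ 4.12%


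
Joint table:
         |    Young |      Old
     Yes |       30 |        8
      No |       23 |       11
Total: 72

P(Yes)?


P(Yes) = (30+8)/72 = 38/72 = 19/36

P(Yes) = 19/36 ≈ 52.78%


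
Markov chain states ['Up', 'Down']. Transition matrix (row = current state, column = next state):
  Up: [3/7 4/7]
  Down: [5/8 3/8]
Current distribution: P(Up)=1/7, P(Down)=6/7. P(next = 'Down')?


P(next=Down) = Σᵢ P(now=i)×P(i→Down)
= 1/7×4/7 + 6/7×3/8
= 4/49 + 9/28 = 79/196

P = 79/196 ≈ 0.4031


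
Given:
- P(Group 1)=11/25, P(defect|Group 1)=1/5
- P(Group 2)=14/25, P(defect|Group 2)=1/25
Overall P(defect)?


P(B) = Σ P(B|Aᵢ)×P(Aᵢ)
  1/5×11/25 = 11/125
  1/25×14/25 = 14/625
Sum = 69/625

P(defect) = 69/625 ≈ 11.04%


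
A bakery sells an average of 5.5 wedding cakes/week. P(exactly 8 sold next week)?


Poisson(λ=5.5): P(X=8) = e^(-λ)×λ^k/k!
= e^(-5.5) × 5.5^8 / 8!
≈ 0.004086771438 × 837339.378906 / 40320 ≈ 0.084871

P(X=8) ≈ 0.084871 ≈ 8.49%


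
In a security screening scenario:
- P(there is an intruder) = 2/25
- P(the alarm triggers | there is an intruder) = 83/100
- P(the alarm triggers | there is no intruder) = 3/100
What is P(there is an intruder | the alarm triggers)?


Using Bayes' theorem:
P(A|B) = P(B|A)·P(A) / P(B)

P(the alarm triggers) = 83/100 × 2/25 + 3/100 × 23/25
= 83/1250 + 69/2500 = 47/500

P(there is an intruder|the alarm triggers) = (83/1250) / (47/500) = 166/235

P(there is an intruder|the alarm triggers) = 166/235 ≈ 70.64%


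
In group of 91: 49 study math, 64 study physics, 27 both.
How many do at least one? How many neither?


|A∪B| = 49+64-27 = 86
Neither = 91-86 = 5

At least one: 86; Neither: 5


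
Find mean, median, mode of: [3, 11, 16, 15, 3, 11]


Sorted: [3, 3, 11, 11, 15, 16]
Mean = 59/6
Median = 11
Freq: {3: 2, 11: 2, 16: 1, 15: 1}
Mode: [3, 11]

Mean=59/6, Median=11, Mode=[3, 11]


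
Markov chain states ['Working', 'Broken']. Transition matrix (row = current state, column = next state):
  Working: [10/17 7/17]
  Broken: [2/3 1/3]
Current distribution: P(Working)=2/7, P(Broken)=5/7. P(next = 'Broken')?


P(next=Broken) = Σᵢ P(now=i)×P(i→Broken)
= 2/7×7/17 + 5/7×1/3
= 2/17 + 5/21 = 127/357

P = 127/357 ≈ 0.3557


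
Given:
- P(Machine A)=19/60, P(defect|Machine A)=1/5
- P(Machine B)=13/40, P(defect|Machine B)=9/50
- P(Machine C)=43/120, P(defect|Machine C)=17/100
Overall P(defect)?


P(B) = Σ P(B|Aᵢ)×P(Aᵢ)
  1/5×19/60 = 19/300
  9/50×13/40 = 117/2000
  17/100×43/120 = 731/12000
Sum = 731/4000

P(defect) = 731/4000 ≈ 18.27%


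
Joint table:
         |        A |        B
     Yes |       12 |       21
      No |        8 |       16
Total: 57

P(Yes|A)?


P(Yes|A) = 12/(12+8) = 12/20 = 3/5

P = 3/5 ≈ 60.00%


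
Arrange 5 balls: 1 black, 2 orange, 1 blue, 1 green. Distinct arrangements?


5!/(1!×2!×1!×1!) = 60

60


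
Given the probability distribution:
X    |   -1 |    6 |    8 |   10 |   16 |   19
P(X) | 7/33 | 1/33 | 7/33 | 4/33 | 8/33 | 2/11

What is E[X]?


E[X] = Σ x·P(X=x)
= (-1)×(7/33) + (6)×(1/33) + (8)×(7/33) + (10)×(4/33) + (16)×(8/33) + (19)×(2/11)
= 337/33

E[X] = 337/33


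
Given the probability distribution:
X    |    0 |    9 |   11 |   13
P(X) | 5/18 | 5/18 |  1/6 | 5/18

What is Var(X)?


E[X] = 143/18
E[X²] = 1613/18
Var(X) = E[X²] - (E[X])² = 1613/18 - 20449/324 = 8585/324

Var(X) = 8585/324 ≈ 26.4969


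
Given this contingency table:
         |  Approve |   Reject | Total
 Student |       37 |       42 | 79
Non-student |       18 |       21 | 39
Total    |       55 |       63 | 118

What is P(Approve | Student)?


P(Approve | Student) = 37/(37+42) = 37/79

P(Approve|Student) = 37/79 ≈ 46.84%


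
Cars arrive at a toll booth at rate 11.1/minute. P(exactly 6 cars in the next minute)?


Poisson(λ=11.1): P(X=6) = e^(-λ)×λ^k/k!
= e^(-11.1) × 11.1^6 / 6!
≈ 1.511232382e-05 × 1870414.55216 / 720 ≈ 0.039259

P(X=6) ≈ 0.039259 ≈ 3.93%


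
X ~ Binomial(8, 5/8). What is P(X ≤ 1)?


P(X ≤ 1) = Σ P(X=i) for i=0..1
P(X=0) = 6561/16777216
P(X=1) = 10935/2097152
Sum = 94041/16777216

P(X ≤ 1) = 94041/16777216 ≈ 0.56%


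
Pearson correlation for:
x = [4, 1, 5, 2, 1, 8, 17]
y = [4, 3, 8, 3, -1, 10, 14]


n=7, Σx=38, Σy=41, Σxy=382, Σx²=400, Σy²=395
r = (7×382 - 38×41)/√((7×400 - 38²)(7×395 - 41²))
= 1116/√(1356×1084) = 1116/√1469904 ≈ 1116/1212.3960 ≈ 0.9205

r ≈ 0.9205


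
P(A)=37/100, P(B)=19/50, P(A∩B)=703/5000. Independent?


P(A)×P(B) = 703/5000
P(A∩B) = 703/5000
Equal ✓ → Independent

Yes, independent


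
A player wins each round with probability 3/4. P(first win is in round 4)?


Geometric: P(X=4) = (1-p)^(k-1)×p = (1/4)^3×3/4 = 3/256

P(X=4) = 3/256 ≈ 1.17%


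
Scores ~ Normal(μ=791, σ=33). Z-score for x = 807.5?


z = (x - μ)/σ = (807.5 - 791)/33 = 0.5

z = 0.5


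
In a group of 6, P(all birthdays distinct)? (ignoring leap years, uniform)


P(all different) = Π(365-i)/365 for i=0..5
= (365/365)×(364/365)×...×(360/365)
= 0.959538

P ≈ 0.9595 ≈ 95.95%


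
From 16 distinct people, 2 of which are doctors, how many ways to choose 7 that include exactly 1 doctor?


Choose 1 of the 2 doctors and 6 of the other 14 people:
C(2,1)×C(14,6) = 2×3003 = 6006

6006


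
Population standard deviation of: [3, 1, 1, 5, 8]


Mean = 18/5
  (3-18/5)²=9/25
  (1-18/5)²=169/25
  (1-18/5)²=169/25
  (5-18/5)²=49/25
  (8-18/5)²=484/25
Σ(x-μ)² = 176/5
σ² = (176/5)/5 = 176/25

σ = √(176/25) ≈ 2.6533


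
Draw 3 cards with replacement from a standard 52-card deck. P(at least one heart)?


P(not a heart) = 39/52 = 3/4
P(none in 3 draws) = (3/4)^3 = 27/64
P(≥1 heart) = 1 - 27/64 = 37/64

P = 37/64 ≈ 57.81%


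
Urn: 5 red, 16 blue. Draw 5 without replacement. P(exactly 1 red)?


Hypergeometric: C(5,1)×C(16,4)/C(21,5)
= 5×1820/20349 = 1300/2907

P(X=1) = 1300/2907 ≈ 44.72%


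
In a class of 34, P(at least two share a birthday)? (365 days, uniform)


P(all different) = Π(365-i)/365 for i=0..33
= 0.204683
P(match) = 1 - 0.204683 = 0.795317

P ≈ 0.7953 ≈ 79.53%


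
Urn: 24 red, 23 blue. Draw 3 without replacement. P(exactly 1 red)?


Hypergeometric: C(24,1)×C(23,2)/C(47,3)
= 24×253/16215 = 88/235

P(X=1) = 88/235 ≈ 37.45%


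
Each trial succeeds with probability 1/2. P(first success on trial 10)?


Geometric: P(X=10) = (1-p)^(k-1)×p = (1/2)^9×1/2 = 1/1024

P(X=10) = 1/1024 ≈ 0.10%


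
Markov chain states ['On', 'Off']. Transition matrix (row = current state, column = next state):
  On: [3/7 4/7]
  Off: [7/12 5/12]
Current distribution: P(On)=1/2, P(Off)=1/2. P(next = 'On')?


P(next=On) = Σᵢ P(now=i)×P(i→On)
= 1/2×3/7 + 1/2×7/12
= 3/14 + 7/24 = 85/168

P = 85/168 ≈ 0.5060
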